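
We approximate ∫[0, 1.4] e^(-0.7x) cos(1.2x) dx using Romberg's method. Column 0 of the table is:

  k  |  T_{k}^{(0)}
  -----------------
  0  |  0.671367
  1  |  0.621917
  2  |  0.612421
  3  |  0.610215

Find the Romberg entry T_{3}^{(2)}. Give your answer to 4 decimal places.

0.6095

T_{2}^{(1)} = 0.612421 + (0.612421 − 0.621917)/3 = 0.609256
T_{3}^{(1)} = (4·0.610215 − 0.612421) / 3 = 0.609480
T_{3}^{(2)} = 0.609480 + (0.609480 − 0.609256)/15 = 0.609495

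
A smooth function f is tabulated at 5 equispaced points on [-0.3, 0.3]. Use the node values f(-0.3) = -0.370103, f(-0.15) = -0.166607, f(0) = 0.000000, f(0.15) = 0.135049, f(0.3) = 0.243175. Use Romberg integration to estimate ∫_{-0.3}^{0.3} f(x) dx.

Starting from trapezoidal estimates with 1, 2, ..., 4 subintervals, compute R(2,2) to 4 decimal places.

-0.0127

R(0,0) (trapezoid, 1 panel, h=0.6000): -0.038078
R(1,0) (trapezoid, 2 panels, h=0.3000): -0.019039
R(2,0) (trapezoid, 4 panels, h=0.1500): -0.014253
R(1,1) = -0.019039 + (-0.019039 − (-0.038078))/3 = -0.012693
R(2,1) = -0.014253 + (-0.014253 − (-0.019039))/3 = -0.012658
R(2,2) = -0.012658 + (-0.012658 − (-0.012693))/15 = -0.012656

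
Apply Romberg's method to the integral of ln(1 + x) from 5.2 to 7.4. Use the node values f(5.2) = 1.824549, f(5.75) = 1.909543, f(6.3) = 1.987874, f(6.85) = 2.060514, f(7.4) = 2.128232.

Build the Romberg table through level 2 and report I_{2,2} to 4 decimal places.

I_{0,0} (trapezoid, 1 panel, h=2.2000): 4.348059
I_{1,0} (trapezoid, 2 panels, h=1.1000): 4.360691
I_{2,0} (trapezoid, 4 panels, h=0.5500): 4.363877
I_{1,1} = 4.360691 + (4.360691 − 4.348059)/3 = 4.364902
I_{2,1} = 4.363877 + (4.363877 − 4.360691)/3 = 4.364939
I_{2,2} = 4.364939 + (4.364939 − 4.364902)/15 = 4.364941

4.3649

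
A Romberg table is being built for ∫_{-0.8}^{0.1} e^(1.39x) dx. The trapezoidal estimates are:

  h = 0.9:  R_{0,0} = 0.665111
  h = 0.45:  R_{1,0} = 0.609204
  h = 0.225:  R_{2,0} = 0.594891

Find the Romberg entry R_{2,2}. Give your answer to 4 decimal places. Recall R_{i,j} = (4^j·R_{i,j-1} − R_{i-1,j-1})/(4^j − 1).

0.5901

Richardson extrapolation on the trapezoidal column (denominator 4−1=3):
R_{1,1} = (4·0.609204 − 0.665111) / 3 = 0.590568
R_{2,1} = (4·0.594891 − 0.609204) / 3 = 0.590120
R_{2,2} = 0.590120 + (0.590120 − 0.590568)/15 = 0.590090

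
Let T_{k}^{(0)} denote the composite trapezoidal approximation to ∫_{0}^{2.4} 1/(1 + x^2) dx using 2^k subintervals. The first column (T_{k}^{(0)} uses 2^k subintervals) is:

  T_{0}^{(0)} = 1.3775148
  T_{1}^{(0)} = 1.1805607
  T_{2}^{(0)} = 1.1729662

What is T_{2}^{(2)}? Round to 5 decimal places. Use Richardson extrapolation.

T_{1}^{(1)} = 1.1805607 + (1.1805607 − 1.3775148)/3 = 1.1149093
T_{2}^{(1)} = 1.1729662 + (1.1729662 − 1.1805607)/3 = 1.1704347
T_{2}^{(2)} = (16·1.1704347 − 1.1149093) / 15 = 1.1741364

1.17414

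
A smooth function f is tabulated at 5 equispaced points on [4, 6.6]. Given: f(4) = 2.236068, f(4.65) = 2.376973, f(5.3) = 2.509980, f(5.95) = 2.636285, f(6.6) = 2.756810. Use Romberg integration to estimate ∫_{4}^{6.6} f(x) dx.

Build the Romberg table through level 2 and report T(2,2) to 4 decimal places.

6.5143

T(0,0) (trapezoid, 1 panel, h=2.6000): 6.490741
T(1,0) (trapezoid, 2 panels, h=1.3000): 6.508345
T(2,0) (trapezoid, 4 panels, h=0.6500): 6.512790
T(1,1) = 6.508345 + (6.508345 − 6.490741)/3 = 6.514213
T(2,1) = 6.512790 + (6.512790 − 6.508345)/3 = 6.514272
T(2,2) = 6.514272 + (6.514272 − 6.514213)/15 = 6.514276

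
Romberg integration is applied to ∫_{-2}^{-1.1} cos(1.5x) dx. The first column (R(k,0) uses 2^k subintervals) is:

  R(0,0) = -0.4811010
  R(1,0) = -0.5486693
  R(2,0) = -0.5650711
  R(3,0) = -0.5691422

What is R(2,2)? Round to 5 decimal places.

Richardson extrapolation on the trapezoidal column (denominator 4−1=3):
R(1,1) = (4·(-0.5486693) − (-0.4811010)) / 3 = -0.5711921
R(2,1) = -0.5650711 + (-0.5650711 − (-0.5486693))/3 = -0.5705384
R(2,2) = (16·(-0.5705384) − (-0.5711921)) / 15 = -0.5704948
(Column j=1 coincides with Simpson's rule on the same nodes.)

-0.57049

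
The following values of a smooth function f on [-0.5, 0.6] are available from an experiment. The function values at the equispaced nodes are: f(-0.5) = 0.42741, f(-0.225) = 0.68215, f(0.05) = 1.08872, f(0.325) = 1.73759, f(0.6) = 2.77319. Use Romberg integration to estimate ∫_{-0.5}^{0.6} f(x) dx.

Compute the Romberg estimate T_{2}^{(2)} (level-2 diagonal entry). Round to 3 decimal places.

T_{0}^{(0)} (trapezoid, 1 panel, h=1.1000): 1.76033
T_{1}^{(0)} (trapezoid, 2 panels, h=0.5500): 1.47896
T_{2}^{(0)} (trapezoid, 4 panels, h=0.2750): 1.40491
T_{1}^{(1)} = 1.47896 + (1.47896 − 1.76033)/3 = 1.38517
T_{2}^{(1)} = 1.40491 + (1.40491 − 1.47896)/3 = 1.38023
T_{2}^{(2)} = 1.38023 + (1.38023 − 1.38517)/15 = 1.37990

1.380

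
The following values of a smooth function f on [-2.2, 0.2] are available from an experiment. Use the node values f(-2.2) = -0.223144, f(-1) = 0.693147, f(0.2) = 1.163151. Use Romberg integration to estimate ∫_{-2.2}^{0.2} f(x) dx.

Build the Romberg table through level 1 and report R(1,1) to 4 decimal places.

1.4850

R(0,0) (trapezoid, 1 panel, h=2.4000): 1.128008
R(1,0) (trapezoid, 2 panels, h=1.2000): 1.395781
R(1,1) = 1.395781 + (1.395781 − 1.128008)/3 = 1.485039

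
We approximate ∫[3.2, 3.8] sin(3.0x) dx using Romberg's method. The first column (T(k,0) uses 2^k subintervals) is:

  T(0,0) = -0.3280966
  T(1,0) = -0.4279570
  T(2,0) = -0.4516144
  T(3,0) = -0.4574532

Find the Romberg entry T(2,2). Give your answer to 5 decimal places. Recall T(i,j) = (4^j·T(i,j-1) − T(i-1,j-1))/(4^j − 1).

Richardson extrapolation on the trapezoidal column (denominator 4−1=3):
T(1,1) = (4·(-0.4279570) − (-0.3280966)) / 3 = -0.4612438
T(2,1) = (4·(-0.4516144) − (-0.4279570)) / 3 = -0.4595002
T(2,2) = (16·(-0.4595002) − (-0.4612438)) / 15 = -0.4593840

-0.45938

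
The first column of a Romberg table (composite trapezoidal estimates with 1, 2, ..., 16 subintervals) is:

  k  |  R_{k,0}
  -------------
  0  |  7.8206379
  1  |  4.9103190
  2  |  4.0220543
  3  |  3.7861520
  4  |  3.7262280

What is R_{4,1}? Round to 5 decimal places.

3.70625

R_{4,1} = 3.7262280 + (3.7262280 − 3.7861520)/3 = 3.7062533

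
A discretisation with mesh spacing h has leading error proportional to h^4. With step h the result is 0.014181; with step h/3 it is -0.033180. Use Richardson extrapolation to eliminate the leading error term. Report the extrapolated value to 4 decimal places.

-0.0338

The leading error scales as h^4; refining by a factor of 3 reduces it by 3^4 = 81.
Extrapolated value = (81·A(h/3) − A(h)) / (81 − 1)
= (81·(-0.033180) − 0.014181) / 80
= -2.701761 / 80 = -0.033772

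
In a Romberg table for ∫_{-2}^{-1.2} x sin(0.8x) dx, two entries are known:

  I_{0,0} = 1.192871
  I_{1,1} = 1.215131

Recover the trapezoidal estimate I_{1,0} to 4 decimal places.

From I_{1,1} = (4·I_{1,0} − I_{0,0})/3, solve for I_{1,0}:
4·I_{1,0} = 3·1.215131 + 1.192871 = 4.838264
I_{1,0} = 1.209566

1.2096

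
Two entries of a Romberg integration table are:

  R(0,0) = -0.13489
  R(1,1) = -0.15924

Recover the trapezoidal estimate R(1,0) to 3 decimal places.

-0.153

From R(1,1) = (4·R(1,0) − R(0,0))/3, solve for R(1,0):
4·R(1,0) = 3·(-0.15924) + (-0.13489) = -0.61261
R(1,0) = -0.15315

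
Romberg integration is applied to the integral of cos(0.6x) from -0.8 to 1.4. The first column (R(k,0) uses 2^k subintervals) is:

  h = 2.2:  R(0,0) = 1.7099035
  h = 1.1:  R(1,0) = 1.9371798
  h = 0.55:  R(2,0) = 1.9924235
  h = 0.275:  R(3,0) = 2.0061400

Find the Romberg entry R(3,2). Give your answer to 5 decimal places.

2.01070

R(2,1) = 1.9924235 + (1.9924235 − 1.9371798)/3 = 2.0108381
R(3,1) = (4·2.0061400 − 1.9924235) / 3 = 2.0107122
R(3,2) = 2.0107122 + (2.0107122 − 2.0108381)/15 = 2.0107038
(Column j=1 coincides with Simpson's rule on the same nodes.)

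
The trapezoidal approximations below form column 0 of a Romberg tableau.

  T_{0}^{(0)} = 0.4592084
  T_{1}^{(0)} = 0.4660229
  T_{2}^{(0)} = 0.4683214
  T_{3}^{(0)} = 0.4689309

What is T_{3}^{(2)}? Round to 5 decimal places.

T_{2}^{(1)} = 0.4683214 + (0.4683214 − 0.4660229)/3 = 0.4690876
T_{3}^{(1)} = (4·0.4689309 − 0.4683214) / 3 = 0.4691341
T_{3}^{(2)} = 0.4691341 + (0.4691341 − 0.4690876)/15 = 0.4691372

0.46914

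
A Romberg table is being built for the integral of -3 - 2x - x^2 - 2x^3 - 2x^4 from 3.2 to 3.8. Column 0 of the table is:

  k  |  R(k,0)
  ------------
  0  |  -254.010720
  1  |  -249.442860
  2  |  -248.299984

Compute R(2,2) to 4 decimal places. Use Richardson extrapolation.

Richardson extrapolation on the trapezoidal column (denominator 4−1=3):
R(1,1) = -249.442860 + (-249.442860 − (-254.010720))/3 = -247.920240
R(2,1) = (4·(-248.299984) − (-249.442860)) / 3 = -247.919025
R(2,2) = (16·(-247.919025) − (-247.920240)) / 15 = -247.918944

-247.9189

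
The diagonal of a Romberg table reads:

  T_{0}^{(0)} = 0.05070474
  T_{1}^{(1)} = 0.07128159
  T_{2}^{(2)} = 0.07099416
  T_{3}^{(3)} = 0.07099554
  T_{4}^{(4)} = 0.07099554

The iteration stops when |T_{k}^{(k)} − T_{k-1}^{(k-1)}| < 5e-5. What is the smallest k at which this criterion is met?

|T_{1}^{(1)} − T_{0}^{(0)}| = 0.02057685 ≥ 5e-5
|T_{2}^{(2)} − T_{1}^{(1)}| = 0.00028743 ≥ 5e-5
|T_{3}^{(3)} − T_{2}^{(2)}| = 0.00000138 < 5e-5

k = 3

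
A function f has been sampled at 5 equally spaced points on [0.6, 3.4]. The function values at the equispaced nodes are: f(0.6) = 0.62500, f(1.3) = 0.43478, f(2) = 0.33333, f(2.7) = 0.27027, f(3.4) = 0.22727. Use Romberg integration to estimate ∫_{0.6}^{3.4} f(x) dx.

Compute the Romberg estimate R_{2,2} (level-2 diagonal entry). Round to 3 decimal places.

1.012

R_{0,0} (trapezoid, 1 panel, h=2.8000): 1.19318
R_{1,0} (trapezoid, 2 panels, h=1.4000): 1.06325
R_{2,0} (trapezoid, 4 panels, h=0.7000): 1.02516
R_{1,1} = 1.06325 + (1.06325 − 1.19318)/3 = 1.01994
R_{2,1} = 1.02516 + (1.02516 − 1.06325)/3 = 1.01246
R_{2,2} = 1.01246 + (1.01246 − 1.01994)/15 = 1.01196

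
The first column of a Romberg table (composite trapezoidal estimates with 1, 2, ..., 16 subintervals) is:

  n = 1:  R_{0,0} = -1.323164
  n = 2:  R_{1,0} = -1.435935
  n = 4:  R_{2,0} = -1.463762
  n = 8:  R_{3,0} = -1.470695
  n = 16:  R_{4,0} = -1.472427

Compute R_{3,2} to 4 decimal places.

Richardson extrapolation on the trapezoidal column (denominator 4−1=3):
R_{2,1} = -1.463762 + (-1.463762 − (-1.435935))/3 = -1.473038
R_{3,1} = -1.470695 + (-1.470695 − (-1.463762))/3 = -1.473006
R_{3,2} = (16·(-1.473006) − (-1.473038)) / 15 = -1.473004

-1.4730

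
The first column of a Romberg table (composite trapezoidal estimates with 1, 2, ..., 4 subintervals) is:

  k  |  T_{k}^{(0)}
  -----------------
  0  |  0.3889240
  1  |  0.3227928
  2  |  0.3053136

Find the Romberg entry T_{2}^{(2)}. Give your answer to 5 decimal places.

0.29940

Richardson extrapolation on the trapezoidal column (denominator 4−1=3):
T_{1}^{(1)} = (4·0.3227928 − 0.3889240) / 3 = 0.3007491
T_{2}^{(1)} = 0.3053136 + (0.3053136 − 0.3227928)/3 = 0.2994872
T_{2}^{(2)} = (16·0.2994872 − 0.3007491) / 15 = 0.2994031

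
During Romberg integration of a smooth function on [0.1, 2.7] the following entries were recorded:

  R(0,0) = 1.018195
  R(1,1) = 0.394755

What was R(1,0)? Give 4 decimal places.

0.5506

From R(1,1) = (4·R(1,0) − R(0,0))/3, solve for R(1,0):
4·R(1,0) = 3·0.394755 + 1.018195 = 2.202460
R(1,0) = 0.550615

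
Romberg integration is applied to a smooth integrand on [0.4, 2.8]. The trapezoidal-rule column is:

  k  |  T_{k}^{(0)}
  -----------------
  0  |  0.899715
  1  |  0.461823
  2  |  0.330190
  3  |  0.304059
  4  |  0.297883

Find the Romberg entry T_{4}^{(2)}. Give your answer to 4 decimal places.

0.2959

Richardson extrapolation on the trapezoidal column (denominator 4−1=3):
T_{3}^{(1)} = 0.304059 + (0.304059 − 0.330190)/3 = 0.295349
T_{4}^{(1)} = (4·0.297883 − 0.304059) / 3 = 0.295824
T_{4}^{(2)} = (16·0.295824 − 0.295349) / 15 = 0.295856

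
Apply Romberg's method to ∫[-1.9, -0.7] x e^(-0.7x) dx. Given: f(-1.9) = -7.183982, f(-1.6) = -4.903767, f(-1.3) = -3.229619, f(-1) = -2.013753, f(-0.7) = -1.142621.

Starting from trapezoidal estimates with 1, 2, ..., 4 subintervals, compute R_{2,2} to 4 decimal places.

R_{0,0} (trapezoid, 1 panel, h=1.2000): -4.995962
R_{1,0} (trapezoid, 2 panels, h=0.6000): -4.435752
R_{2,0} (trapezoid, 4 panels, h=0.3000): -4.293132
R_{1,1} = -4.435752 + (-4.435752 − (-4.995962))/3 = -4.249015
R_{2,1} = -4.293132 + (-4.293132 − (-4.435752))/3 = -4.245592
R_{2,2} = -4.245592 + (-4.245592 − (-4.249015))/15 = -4.245364

-4.2454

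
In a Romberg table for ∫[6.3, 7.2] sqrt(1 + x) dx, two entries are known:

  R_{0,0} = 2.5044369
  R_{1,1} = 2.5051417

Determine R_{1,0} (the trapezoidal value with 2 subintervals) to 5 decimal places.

From R_{1,1} = (4·R_{1,0} − R_{0,0})/3, solve for R_{1,0}:
4·R_{1,0} = 3·2.5051417 + 2.5044369 = 10.0198620
R_{1,0} = 2.5049655

2.50497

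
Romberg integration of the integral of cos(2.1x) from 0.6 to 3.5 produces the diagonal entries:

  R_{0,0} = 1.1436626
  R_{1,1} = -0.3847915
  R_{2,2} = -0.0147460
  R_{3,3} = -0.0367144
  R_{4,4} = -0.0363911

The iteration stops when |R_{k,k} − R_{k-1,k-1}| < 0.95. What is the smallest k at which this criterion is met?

k = 2

|R_{1,1} − R_{0,0}| = 1.5284541 ≥ 0.95
|R_{2,2} − R_{1,1}| = 0.3700455 < 0.95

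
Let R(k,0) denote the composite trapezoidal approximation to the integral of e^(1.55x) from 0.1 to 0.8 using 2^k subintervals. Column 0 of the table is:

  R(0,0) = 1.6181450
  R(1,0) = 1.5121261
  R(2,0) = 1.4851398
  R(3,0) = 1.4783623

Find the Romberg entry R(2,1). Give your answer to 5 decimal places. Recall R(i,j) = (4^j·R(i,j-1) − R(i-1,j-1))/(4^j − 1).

Richardson extrapolation on the trapezoidal column (denominator 4−1=3):
R(2,1) = 1.4851398 + (1.4851398 − 1.5121261)/3 = 1.4761444

1.47614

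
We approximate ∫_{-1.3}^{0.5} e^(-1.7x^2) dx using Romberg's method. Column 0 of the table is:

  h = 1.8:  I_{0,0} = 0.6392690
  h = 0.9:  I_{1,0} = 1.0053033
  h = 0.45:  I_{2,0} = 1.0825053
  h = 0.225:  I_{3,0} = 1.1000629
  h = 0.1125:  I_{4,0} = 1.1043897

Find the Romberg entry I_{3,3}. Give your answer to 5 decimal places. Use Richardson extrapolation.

Richardson extrapolation on the trapezoidal column (denominator 4−1=3):
I_{1,1} = (4·1.0053033 − 0.6392690) / 3 = 1.1273147
I_{2,1} = (4·1.0825053 − 1.0053033) / 3 = 1.1082393
I_{3,1} = 1.1000629 + (1.1000629 − 1.0825053)/3 = 1.1059154
I_{2,2} = (16·1.1082393 − 1.1273147) / 15 = 1.1069676
I_{3,2} = (16·1.1059154 − 1.1082393) / 15 = 1.1057605
I_{3,3} = (64·1.1057605 − 1.1069676) / 63 = 1.1057413

1.10574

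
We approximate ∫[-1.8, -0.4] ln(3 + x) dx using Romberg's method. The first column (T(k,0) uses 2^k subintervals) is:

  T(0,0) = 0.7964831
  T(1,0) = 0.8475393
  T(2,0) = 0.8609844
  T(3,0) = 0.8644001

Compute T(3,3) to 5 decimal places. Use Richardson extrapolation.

Richardson extrapolation on the trapezoidal column (denominator 4−1=3):
T(1,1) = 0.8475393 + (0.8475393 − 0.7964831)/3 = 0.8645580
T(2,1) = 0.8609844 + (0.8609844 − 0.8475393)/3 = 0.8654661
T(3,1) = 0.8644001 + (0.8644001 − 0.8609844)/3 = 0.8655387
T(2,2) = (16·0.8654661 − 0.8645580) / 15 = 0.8655266
T(3,2) = (16·0.8655387 − 0.8654661) / 15 = 0.8655435
T(3,3) = 0.8655435 + (0.8655435 − 0.8655266)/63 = 0.8655438

0.86554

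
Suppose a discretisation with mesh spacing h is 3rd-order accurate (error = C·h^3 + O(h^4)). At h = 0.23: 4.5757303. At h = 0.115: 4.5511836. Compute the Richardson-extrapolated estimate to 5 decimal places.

Extrapolated value = (8·A(h/2) − A(h)) / (8 − 1)
= (8·4.5511836 − 4.5757303) / 7
= 31.8337385 / 7 = 4.5476769

4.54768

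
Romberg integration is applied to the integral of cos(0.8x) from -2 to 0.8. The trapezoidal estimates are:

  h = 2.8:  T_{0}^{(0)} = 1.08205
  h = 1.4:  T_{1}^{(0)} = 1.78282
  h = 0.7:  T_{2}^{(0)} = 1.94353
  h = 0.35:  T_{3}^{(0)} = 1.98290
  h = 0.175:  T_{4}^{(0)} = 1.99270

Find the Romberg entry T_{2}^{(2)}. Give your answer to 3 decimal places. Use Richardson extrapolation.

Richardson extrapolation on the trapezoidal column (denominator 4−1=3):
T_{1}^{(1)} = (4·1.78282 − 1.08205) / 3 = 2.01641
T_{2}^{(1)} = (4·1.94353 − 1.78282) / 3 = 1.99710
T_{2}^{(2)} = (16·1.99710 − 2.01641) / 15 = 1.99581

1.996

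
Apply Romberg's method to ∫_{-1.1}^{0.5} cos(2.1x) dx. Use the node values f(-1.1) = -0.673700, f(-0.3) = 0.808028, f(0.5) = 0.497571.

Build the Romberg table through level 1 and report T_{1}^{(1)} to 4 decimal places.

0.8149

T_{0}^{(0)} (trapezoid, 1 panel, h=1.6000): -0.140903
T_{1}^{(0)} (trapezoid, 2 panels, h=0.8000): 0.575971
T_{1}^{(1)} = 0.575971 + (0.575971 − (-0.140903))/3 = 0.814929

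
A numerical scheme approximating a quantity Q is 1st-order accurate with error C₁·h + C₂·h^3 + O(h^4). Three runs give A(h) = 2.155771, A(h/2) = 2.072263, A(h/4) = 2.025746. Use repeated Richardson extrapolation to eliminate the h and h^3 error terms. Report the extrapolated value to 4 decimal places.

First eliminate the h term (factor 2^1 = 2):
  B₁ = (2·2.072263 − 2.155771)/1 = 1.988755
  B₂ = (2·2.025746 − 2.072263)/1 = 1.979229
Then eliminate the h^3 term (factor 2^3 = 8):
  (8·1.979229 − 1.988755)/7 = 1.977868

1.9779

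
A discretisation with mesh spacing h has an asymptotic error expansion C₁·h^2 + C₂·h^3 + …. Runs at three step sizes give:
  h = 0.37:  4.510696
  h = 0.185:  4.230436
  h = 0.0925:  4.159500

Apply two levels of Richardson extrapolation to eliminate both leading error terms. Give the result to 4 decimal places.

4.1357

First eliminate the h^2 term (factor 2^2 = 4):
  B₁ = (4·4.230436 − 4.510696)/3 = 4.137016
  B₂ = (4·4.159500 − 4.230436)/3 = 4.135855
Then eliminate the h^3 term (factor 2^3 = 8):
  (8·4.135855 − 4.137016)/7 = 4.135689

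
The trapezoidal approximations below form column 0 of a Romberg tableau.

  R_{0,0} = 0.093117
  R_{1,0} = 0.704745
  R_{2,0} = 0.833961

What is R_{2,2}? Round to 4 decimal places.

0.8749

Richardson extrapolation on the trapezoidal column (denominator 4−1=3):
R_{1,1} = 0.704745 + (0.704745 − 0.093117)/3 = 0.908621
R_{2,1} = (4·0.833961 − 0.704745) / 3 = 0.877033
R_{2,2} = (16·0.877033 − 0.908621) / 15 = 0.874927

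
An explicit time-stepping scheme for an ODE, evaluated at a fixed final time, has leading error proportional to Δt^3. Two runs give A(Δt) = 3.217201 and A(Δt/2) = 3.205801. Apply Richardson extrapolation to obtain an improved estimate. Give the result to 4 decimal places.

3.2042

Extrapolated value = (8·A(Δt/2) − A(Δt)) / (8 − 1)
= (8·3.205801 − 3.217201) / 7
= 22.429207 / 7 = 3.204172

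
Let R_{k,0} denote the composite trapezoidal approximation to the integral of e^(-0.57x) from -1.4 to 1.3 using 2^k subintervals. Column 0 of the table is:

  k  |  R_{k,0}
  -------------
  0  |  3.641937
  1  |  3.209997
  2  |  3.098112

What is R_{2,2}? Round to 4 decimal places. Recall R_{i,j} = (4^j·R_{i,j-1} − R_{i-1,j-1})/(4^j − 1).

3.0605

R_{1,1} = (4·3.209997 − 3.641937) / 3 = 3.066017
R_{2,1} = (4·3.098112 − 3.209997) / 3 = 3.060817
R_{2,2} = 3.060817 + (3.060817 − 3.066017)/15 = 3.060470
(Column j=1 coincides with Simpson's rule on the same nodes.)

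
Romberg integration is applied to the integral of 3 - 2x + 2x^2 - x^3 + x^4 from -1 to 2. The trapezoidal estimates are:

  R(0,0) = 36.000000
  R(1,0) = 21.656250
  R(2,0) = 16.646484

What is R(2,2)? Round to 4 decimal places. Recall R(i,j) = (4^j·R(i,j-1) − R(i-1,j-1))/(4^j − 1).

14.8500

Richardson extrapolation on the trapezoidal column (denominator 4−1=3):
R(1,1) = (4·21.656250 − 36.000000) / 3 = 16.875000
R(2,1) = 16.646484 + (16.646484 − 21.656250)/3 = 14.976562
R(2,2) = (16·14.976562 − 16.875000) / 15 = 14.849999
(Column j=1 coincides with Simpson's rule on the same nodes.)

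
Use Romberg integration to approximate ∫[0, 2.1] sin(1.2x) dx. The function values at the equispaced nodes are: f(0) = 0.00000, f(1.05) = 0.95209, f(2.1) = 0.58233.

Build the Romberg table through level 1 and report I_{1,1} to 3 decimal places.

I_{0,0} (trapezoid, 1 panel, h=2.1000): 0.61145
I_{1,0} (trapezoid, 2 panels, h=1.0500): 1.30542
I_{1,1} = 1.30542 + (1.30542 − 0.61145)/3 = 1.53674

1.537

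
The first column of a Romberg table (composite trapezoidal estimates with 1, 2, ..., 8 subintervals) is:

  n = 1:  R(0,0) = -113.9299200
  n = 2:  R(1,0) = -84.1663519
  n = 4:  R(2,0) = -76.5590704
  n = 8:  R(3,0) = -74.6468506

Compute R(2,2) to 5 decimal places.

-74.00852

Richardson extrapolation on the trapezoidal column (denominator 4−1=3):
R(1,1) = (4·(-84.1663519) − (-113.9299200)) / 3 = -74.2451625
R(2,1) = -76.5590704 + (-76.5590704 − (-84.1663519))/3 = -74.0233099
R(2,2) = (16·(-74.0233099) − (-74.2451625)) / 15 = -74.0085197
(Column j=1 coincides with Simpson's rule on the same nodes.)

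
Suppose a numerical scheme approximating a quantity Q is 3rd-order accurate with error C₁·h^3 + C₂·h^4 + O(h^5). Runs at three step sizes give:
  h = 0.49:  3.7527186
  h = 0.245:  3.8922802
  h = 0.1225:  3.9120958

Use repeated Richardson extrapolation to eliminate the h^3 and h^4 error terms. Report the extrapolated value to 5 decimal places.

First eliminate the h^3 term (factor 2^3 = 8):
  B₁ = (8·3.8922802 − 3.7527186)/7 = 3.9122176
  B₂ = (8·3.9120958 − 3.8922802)/7 = 3.9149266
Then eliminate the h^4 term (factor 2^4 = 16):
  (16·3.9149266 − 3.9122176)/15 = 3.9151072

3.91511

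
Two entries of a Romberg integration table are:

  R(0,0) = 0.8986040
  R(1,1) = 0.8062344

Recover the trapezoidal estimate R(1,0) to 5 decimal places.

From R(1,1) = (4·R(1,0) − R(0,0))/3, solve for R(1,0):
4·R(1,0) = 3·0.8062344 + 0.8986040 = 3.3173072
R(1,0) = 0.8293268

0.82933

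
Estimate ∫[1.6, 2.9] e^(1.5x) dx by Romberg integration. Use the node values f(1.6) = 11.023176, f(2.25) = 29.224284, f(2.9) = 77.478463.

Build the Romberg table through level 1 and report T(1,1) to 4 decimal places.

T(0,0) (trapezoid, 1 panel, h=1.3000): 57.526065
T(1,0) (trapezoid, 2 panels, h=0.6500): 47.758817
T(1,1) = 47.758817 + (47.758817 − 57.526065)/3 = 44.503068

44.5031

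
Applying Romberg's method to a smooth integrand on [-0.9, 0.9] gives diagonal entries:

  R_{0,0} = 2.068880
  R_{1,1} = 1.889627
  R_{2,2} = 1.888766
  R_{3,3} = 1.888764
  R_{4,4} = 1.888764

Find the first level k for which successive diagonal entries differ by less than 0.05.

|R_{1,1} − R_{0,0}| = 0.179253 ≥ 0.05
|R_{2,2} − R_{1,1}| = 0.000861 < 0.05

k = 2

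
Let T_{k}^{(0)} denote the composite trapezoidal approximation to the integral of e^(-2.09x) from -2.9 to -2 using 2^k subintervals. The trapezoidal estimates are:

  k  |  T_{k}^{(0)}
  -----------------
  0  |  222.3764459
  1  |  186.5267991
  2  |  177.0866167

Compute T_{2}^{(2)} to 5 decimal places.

Richardson extrapolation on the trapezoidal column (denominator 4−1=3):
T_{1}^{(1)} = (4·186.5267991 − 222.3764459) / 3 = 174.5769168
T_{2}^{(1)} = (4·177.0866167 − 186.5267991) / 3 = 173.9398892
T_{2}^{(2)} = 173.9398892 + (173.9398892 − 174.5769168)/15 = 173.8974207
(Column j=1 coincides with Simpson's rule on the same nodes.)

173.89742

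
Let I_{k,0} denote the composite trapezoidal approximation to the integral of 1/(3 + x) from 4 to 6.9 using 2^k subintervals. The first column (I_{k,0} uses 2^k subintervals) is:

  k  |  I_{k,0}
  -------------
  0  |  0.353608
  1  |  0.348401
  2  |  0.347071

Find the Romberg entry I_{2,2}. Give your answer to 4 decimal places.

I_{1,1} = 0.348401 + (0.348401 − 0.353608)/3 = 0.346665
I_{2,1} = (4·0.347071 − 0.348401) / 3 = 0.346628
I_{2,2} = (16·0.346628 − 0.346665) / 15 = 0.346626

0.3466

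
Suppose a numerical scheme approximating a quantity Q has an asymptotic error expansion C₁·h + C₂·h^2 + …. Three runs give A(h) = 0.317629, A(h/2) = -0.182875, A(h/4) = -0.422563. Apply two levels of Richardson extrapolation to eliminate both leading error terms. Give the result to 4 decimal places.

First eliminate the h term (factor 2^1 = 2):
  B₁ = (2·(-0.182875) − 0.317629)/1 = -0.683379
  B₂ = (2·(-0.422563) − (-0.182875))/1 = -0.662251
Then eliminate the h^2 term (factor 2^2 = 4):
  (4·(-0.662251) − (-0.683379))/3 = -0.655208

-0.6552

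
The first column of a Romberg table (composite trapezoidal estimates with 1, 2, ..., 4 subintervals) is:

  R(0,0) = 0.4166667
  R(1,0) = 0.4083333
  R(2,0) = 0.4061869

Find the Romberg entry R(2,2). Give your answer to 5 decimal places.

0.40547

R(1,1) = 0.4083333 + (0.4083333 − 0.4166667)/3 = 0.4055555
R(2,1) = (4·0.4061869 − 0.4083333) / 3 = 0.4054714
R(2,2) = 0.4054714 + (0.4054714 − 0.4055555)/15 = 0.4054658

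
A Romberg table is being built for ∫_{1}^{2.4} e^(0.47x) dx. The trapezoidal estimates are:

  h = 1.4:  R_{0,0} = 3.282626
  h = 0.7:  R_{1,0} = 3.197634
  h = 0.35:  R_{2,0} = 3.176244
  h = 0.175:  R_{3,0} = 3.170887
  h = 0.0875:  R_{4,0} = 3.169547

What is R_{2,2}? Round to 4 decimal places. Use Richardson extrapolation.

3.1691

Richardson extrapolation on the trapezoidal column (denominator 4−1=3):
R_{1,1} = 3.197634 + (3.197634 − 3.282626)/3 = 3.169303
R_{2,1} = 3.176244 + (3.176244 − 3.197634)/3 = 3.169114
R_{2,2} = 3.169114 + (3.169114 − 3.169303)/15 = 3.169101
(Column j=1 coincides with Simpson's rule on the same nodes.)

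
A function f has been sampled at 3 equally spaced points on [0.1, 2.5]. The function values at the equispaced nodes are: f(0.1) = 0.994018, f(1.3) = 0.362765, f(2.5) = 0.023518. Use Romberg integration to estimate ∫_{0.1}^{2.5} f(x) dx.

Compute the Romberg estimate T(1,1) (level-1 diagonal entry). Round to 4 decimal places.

T(0,0) (trapezoid, 1 panel, h=2.4000): 1.221043
T(1,0) (trapezoid, 2 panels, h=1.2000): 1.045840
T(1,1) = 1.045840 + (1.045840 − 1.221043)/3 = 0.987439

0.9874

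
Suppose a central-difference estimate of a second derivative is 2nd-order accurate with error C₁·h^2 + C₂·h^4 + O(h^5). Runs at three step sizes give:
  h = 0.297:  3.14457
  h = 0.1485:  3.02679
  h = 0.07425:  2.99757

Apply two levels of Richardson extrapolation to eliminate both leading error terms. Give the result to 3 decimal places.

2.988

First eliminate the h^2 term (factor 2^2 = 4):
  B₁ = (4·3.02679 − 3.14457)/3 = 2.98753
  B₂ = (4·2.99757 − 3.02679)/3 = 2.98783
Then eliminate the h^4 term (factor 2^4 = 16):
  (16·2.98783 − 2.98753)/15 = 2.98785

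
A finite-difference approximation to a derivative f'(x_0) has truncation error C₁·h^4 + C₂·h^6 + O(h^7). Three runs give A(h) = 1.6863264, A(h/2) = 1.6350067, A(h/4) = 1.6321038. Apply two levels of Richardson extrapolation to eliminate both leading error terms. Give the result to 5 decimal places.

First eliminate the h^4 term (factor 2^4 = 16):
  B₁ = (16·1.6350067 − 1.6863264)/15 = 1.6315854
  B₂ = (16·1.6321038 − 1.6350067)/15 = 1.6319103
Then eliminate the h^6 term (factor 2^6 = 64):
  (64·1.6319103 − 1.6315854)/63 = 1.6319155

1.63192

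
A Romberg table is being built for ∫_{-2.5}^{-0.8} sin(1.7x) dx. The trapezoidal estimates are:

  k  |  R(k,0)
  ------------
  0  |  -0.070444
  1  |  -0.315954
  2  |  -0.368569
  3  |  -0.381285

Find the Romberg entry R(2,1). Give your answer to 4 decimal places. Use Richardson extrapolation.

Richardson extrapolation on the trapezoidal column (denominator 4−1=3):
R(2,1) = -0.368569 + (-0.368569 − (-0.315954))/3 = -0.386107
(Column j=1 coincides with Simpson's rule on the same nodes.)

-0.3861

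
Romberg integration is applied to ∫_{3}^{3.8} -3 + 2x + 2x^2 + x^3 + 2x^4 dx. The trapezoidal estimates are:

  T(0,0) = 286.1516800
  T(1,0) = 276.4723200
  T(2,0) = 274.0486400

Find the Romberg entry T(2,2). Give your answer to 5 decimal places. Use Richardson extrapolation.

Richardson extrapolation on the trapezoidal column (denominator 4−1=3):
T(1,1) = 276.4723200 + (276.4723200 − 286.1516800)/3 = 273.2458667
T(2,1) = 274.0486400 + (274.0486400 − 276.4723200)/3 = 273.2407467
T(2,2) = (16·273.2407467 − 273.2458667) / 15 = 273.2404054

273.24041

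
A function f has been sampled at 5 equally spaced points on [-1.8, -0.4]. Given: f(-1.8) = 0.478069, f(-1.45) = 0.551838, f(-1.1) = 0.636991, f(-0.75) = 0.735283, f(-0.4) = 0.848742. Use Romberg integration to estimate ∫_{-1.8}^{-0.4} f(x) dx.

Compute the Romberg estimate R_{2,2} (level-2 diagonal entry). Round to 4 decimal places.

R_{0,0} (trapezoid, 1 panel, h=1.4000): 0.928768
R_{1,0} (trapezoid, 2 panels, h=0.7000): 0.910278
R_{2,0} (trapezoid, 4 panels, h=0.3500): 0.905631
R_{1,1} = 0.910278 + (0.910278 − 0.928768)/3 = 0.904115
R_{2,1} = 0.905631 + (0.905631 − 0.910278)/3 = 0.904082
R_{2,2} = 0.904082 + (0.904082 − 0.904115)/15 = 0.904080

0.9041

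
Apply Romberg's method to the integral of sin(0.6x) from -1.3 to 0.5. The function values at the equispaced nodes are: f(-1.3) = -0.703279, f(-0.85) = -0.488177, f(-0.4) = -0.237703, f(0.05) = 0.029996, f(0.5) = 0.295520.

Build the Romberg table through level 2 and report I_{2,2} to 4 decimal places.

-0.4074

I_{0,0} (trapezoid, 1 panel, h=1.8000): -0.366983
I_{1,0} (trapezoid, 2 panels, h=0.9000): -0.397424
I_{2,0} (trapezoid, 4 panels, h=0.4500): -0.404894
I_{1,1} = -0.397424 + (-0.397424 − (-0.366983))/3 = -0.407571
I_{2,1} = -0.404894 + (-0.404894 − (-0.397424))/3 = -0.407384
I_{2,2} = -0.407384 + (-0.407384 − (-0.407571))/15 = -0.407372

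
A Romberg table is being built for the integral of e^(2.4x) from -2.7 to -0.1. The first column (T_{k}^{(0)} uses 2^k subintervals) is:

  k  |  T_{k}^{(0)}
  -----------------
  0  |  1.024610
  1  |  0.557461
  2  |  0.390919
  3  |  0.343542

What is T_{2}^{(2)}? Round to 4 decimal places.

0.3310

T_{1}^{(1)} = (4·0.557461 − 1.024610) / 3 = 0.401745
T_{2}^{(1)} = 0.390919 + (0.390919 − 0.557461)/3 = 0.335405
T_{2}^{(2)} = (16·0.335405 − 0.401745) / 15 = 0.330982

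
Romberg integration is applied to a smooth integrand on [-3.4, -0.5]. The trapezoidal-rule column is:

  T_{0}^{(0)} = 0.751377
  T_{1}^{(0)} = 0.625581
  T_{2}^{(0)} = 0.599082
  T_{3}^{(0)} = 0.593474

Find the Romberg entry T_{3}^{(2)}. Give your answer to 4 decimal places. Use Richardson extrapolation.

0.5917

T_{2}^{(1)} = 0.599082 + (0.599082 − 0.625581)/3 = 0.590249
T_{3}^{(1)} = 0.593474 + (0.593474 − 0.599082)/3 = 0.591605
T_{3}^{(2)} = 0.591605 + (0.591605 − 0.590249)/15 = 0.591695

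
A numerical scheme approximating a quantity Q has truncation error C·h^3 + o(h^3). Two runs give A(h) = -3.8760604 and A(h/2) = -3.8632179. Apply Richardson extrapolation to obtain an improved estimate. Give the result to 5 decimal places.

The leading error scales as h^3; refining by a factor of 2 reduces it by 2^3 = 8.
Extrapolated value = (8·A(h/2) − A(h)) / (8 − 1)
= (8·(-3.8632179) − (-3.8760604)) / 7
= -27.0296828 / 7 = -3.8613833

-3.86138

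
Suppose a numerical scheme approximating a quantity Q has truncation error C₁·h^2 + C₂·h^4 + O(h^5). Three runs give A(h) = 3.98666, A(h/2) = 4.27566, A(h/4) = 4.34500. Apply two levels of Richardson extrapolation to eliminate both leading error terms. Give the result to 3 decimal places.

4.368

First eliminate the h^2 term (factor 2^2 = 4):
  B₁ = (4·4.27566 − 3.98666)/3 = 4.37199
  B₂ = (4·4.34500 − 4.27566)/3 = 4.36811
Then eliminate the h^4 term (factor 2^4 = 16):
  (16·4.36811 − 4.37199)/15 = 4.36785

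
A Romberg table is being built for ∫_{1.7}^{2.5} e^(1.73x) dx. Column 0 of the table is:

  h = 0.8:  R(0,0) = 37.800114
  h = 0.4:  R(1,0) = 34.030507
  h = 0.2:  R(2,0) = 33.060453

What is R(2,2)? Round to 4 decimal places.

32.7346

R(1,1) = 34.030507 + (34.030507 − 37.800114)/3 = 32.773971
R(2,1) = 33.060453 + (33.060453 − 34.030507)/3 = 32.737102
R(2,2) = 32.737102 + (32.737102 − 32.773971)/15 = 32.734644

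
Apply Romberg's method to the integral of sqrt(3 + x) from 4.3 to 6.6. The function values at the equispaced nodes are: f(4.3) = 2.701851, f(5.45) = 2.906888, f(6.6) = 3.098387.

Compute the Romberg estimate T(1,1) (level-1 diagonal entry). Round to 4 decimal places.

T(0,0) (trapezoid, 1 panel, h=2.3000): 6.670274
T(1,0) (trapezoid, 2 panels, h=1.1500): 6.678058
T(1,1) = 6.678058 + (6.678058 − 6.670274)/3 = 6.680653

6.6807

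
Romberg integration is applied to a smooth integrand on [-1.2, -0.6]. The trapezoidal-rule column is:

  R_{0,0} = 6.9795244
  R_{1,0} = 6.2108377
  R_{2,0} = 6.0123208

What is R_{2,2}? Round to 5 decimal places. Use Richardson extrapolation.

Richardson extrapolation on the trapezoidal column (denominator 4−1=3):
R_{1,1} = (4·6.2108377 − 6.9795244) / 3 = 5.9546088
R_{2,1} = 6.0123208 + (6.0123208 − 6.2108377)/3 = 5.9461485
R_{2,2} = 5.9461485 + (5.9461485 − 5.9546088)/15 = 5.9455845

5.94558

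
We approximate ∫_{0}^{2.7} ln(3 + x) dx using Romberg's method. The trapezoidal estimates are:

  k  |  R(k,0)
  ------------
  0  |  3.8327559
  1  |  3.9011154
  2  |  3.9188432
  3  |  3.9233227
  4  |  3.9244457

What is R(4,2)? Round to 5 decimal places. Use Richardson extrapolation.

3.92482

Richardson extrapolation on the trapezoidal column (denominator 4−1=3):
R(3,1) = 3.9233227 + (3.9233227 − 3.9188432)/3 = 3.9248159
R(4,1) = 3.9244457 + (3.9244457 − 3.9233227)/3 = 3.9248200
R(4,2) = (16·3.9248200 − 3.9248159) / 15 = 3.9248203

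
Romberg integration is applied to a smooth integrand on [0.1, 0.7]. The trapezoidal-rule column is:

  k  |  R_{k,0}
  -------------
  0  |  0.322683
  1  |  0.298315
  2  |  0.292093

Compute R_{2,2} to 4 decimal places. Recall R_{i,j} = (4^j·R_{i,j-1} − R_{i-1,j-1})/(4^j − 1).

R_{1,1} = 0.298315 + (0.298315 − 0.322683)/3 = 0.290192
R_{2,1} = 0.292093 + (0.292093 − 0.298315)/3 = 0.290019
R_{2,2} = 0.290019 + (0.290019 − 0.290192)/15 = 0.290007
(Column j=1 coincides with Simpson's rule on the same nodes.)

0.2900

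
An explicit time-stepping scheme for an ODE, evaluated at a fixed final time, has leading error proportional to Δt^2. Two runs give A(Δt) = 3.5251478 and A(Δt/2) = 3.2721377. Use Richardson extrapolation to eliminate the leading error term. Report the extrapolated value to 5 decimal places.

The leading error scales as Δt^2; refining by a factor of 2 reduces it by 2^2 = 4.
Extrapolated value = (4·A(Δt/2) − A(Δt)) / (4 − 1)
= (4·3.2721377 − 3.5251478) / 3
= 9.5634030 / 3 = 3.1878010

3.18780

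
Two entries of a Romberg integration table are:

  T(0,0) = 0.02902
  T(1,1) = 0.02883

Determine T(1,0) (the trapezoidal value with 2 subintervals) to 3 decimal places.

From T(1,1) = (4·T(1,0) − T(0,0))/3, solve for T(1,0):
4·T(1,0) = 3·0.02883 + 0.02902 = 0.11551
T(1,0) = 0.02888

0.029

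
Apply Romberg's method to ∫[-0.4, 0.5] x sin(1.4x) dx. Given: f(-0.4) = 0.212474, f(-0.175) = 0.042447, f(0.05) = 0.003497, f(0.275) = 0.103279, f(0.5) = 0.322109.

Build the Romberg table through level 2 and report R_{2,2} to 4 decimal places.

R_{0,0} (trapezoid, 1 panel, h=0.9000): 0.240562
R_{1,0} (trapezoid, 2 panels, h=0.4500): 0.121855
R_{2,0} (trapezoid, 4 panels, h=0.2250): 0.093716
R_{1,1} = 0.121855 + (0.121855 − 0.240562)/3 = 0.082286
R_{2,1} = 0.093716 + (0.093716 − 0.121855)/3 = 0.084336
R_{2,2} = 0.084336 + (0.084336 − 0.082286)/15 = 0.084473

0.0845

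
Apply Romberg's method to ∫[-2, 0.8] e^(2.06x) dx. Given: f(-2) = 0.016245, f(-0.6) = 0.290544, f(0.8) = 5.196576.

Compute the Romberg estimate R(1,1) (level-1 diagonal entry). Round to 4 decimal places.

2.9750

R(0,0) (trapezoid, 1 panel, h=2.8000): 7.297949
R(1,0) (trapezoid, 2 panels, h=1.4000): 4.055736
R(1,1) = 4.055736 + (4.055736 − 7.297949)/3 = 2.974998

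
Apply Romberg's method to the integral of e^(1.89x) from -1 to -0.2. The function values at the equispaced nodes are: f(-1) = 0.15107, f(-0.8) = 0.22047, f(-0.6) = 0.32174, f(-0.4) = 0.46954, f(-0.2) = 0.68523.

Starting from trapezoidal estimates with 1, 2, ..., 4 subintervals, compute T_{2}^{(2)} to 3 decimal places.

0.283

T_{0}^{(0)} (trapezoid, 1 panel, h=0.8000): 0.33452
T_{1}^{(0)} (trapezoid, 2 panels, h=0.4000): 0.29596
T_{2}^{(0)} (trapezoid, 4 panels, h=0.2000): 0.28598
T_{1}^{(1)} = 0.29596 + (0.29596 − 0.33452)/3 = 0.28311
T_{2}^{(1)} = 0.28598 + (0.28598 − 0.29596)/3 = 0.28265
T_{2}^{(2)} = 0.28265 + (0.28265 − 0.28311)/15 = 0.28262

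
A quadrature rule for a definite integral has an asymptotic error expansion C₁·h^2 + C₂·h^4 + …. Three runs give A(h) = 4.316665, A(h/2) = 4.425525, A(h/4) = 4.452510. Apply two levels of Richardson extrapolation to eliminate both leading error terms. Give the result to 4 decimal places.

4.4615

First eliminate the h^2 term (factor 2^2 = 4):
  B₁ = (4·4.425525 − 4.316665)/3 = 4.461812
  B₂ = (4·4.452510 − 4.425525)/3 = 4.461505
Then eliminate the h^4 term (factor 2^4 = 16):
  (16·4.461505 − 4.461812)/15 = 4.461485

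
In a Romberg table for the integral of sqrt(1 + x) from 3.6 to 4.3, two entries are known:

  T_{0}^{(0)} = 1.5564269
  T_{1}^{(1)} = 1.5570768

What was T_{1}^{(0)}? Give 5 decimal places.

From T_{1}^{(1)} = (4·T_{1}^{(0)} − T_{0}^{(0)})/3, solve for T_{1}^{(0)}:
4·T_{1}^{(0)} = 3·1.5570768 + 1.5564269 = 6.2276573
T_{1}^{(0)} = 1.5569143

1.55691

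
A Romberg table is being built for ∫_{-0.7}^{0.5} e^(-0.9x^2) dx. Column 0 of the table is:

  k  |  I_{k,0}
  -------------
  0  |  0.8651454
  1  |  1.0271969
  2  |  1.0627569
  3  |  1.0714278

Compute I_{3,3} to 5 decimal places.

1.07430

Richardson extrapolation on the trapezoidal column (denominator 4−1=3):
I_{1,1} = 1.0271969 + (1.0271969 − 0.8651454)/3 = 1.0812141
I_{2,1} = 1.0627569 + (1.0627569 − 1.0271969)/3 = 1.0746102
I_{3,1} = (4·1.0714278 − 1.0627569) / 3 = 1.0743181
I_{2,2} = (16·1.0746102 − 1.0812141) / 15 = 1.0741699
I_{3,2} = 1.0743181 + (1.0743181 − 1.0746102)/15 = 1.0742986
I_{3,3} = (64·1.0742986 − 1.0741699) / 63 = 1.0743006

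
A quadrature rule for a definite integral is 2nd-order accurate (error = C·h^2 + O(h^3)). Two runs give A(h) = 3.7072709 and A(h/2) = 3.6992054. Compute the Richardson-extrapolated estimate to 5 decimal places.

The leading error scales as h^2; refining by a factor of 2 reduces it by 2^2 = 4.
Extrapolated value = (4·A(h/2) − A(h)) / (4 − 1)
= (4·3.6992054 − 3.7072709) / 3
= 11.0895507 / 3 = 3.6965169

3.69652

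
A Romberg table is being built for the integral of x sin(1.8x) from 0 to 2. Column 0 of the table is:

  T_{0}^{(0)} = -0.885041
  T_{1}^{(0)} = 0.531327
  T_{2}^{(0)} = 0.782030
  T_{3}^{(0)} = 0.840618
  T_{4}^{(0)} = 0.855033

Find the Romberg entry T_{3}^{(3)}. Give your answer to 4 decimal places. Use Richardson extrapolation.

Richardson extrapolation on the trapezoidal column (denominator 4−1=3):
T_{1}^{(1)} = (4·0.531327 − (-0.885041)) / 3 = 1.003450
T_{2}^{(1)} = 0.782030 + (0.782030 − 0.531327)/3 = 0.865598
T_{3}^{(1)} = (4·0.840618 − 0.782030) / 3 = 0.860147
T_{2}^{(2)} = 0.865598 + (0.865598 − 1.003450)/15 = 0.856408
T_{3}^{(2)} = (16·0.860147 − 0.865598) / 15 = 0.859784
T_{3}^{(3)} = 0.859784 + (0.859784 − 0.856408)/63 = 0.859838
(Column j=1 coincides with Simpson's rule on the same nodes.)

0.8598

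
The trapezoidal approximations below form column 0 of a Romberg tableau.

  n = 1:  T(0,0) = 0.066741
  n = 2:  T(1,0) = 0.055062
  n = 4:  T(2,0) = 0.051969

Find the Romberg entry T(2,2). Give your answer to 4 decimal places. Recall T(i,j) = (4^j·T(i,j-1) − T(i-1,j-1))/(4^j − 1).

0.0509

Richardson extrapolation on the trapezoidal column (denominator 4−1=3):
T(1,1) = 0.055062 + (0.055062 − 0.066741)/3 = 0.051169
T(2,1) = 0.051969 + (0.051969 − 0.055062)/3 = 0.050938
T(2,2) = (16·0.050938 − 0.051169) / 15 = 0.050923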